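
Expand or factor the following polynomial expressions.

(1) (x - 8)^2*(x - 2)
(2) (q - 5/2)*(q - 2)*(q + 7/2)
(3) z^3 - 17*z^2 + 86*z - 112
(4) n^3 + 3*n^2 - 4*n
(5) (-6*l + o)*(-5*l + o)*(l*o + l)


(1) = x^3 - 18*x^2 + 96*x - 128
(2) = q^3 - q^2 - 43*q/4 + 35/2
(3) = (z - 8)*(z - 7)*(z - 2)
(4) = n*(n - 1)*(n + 4)
(5) = 30*l^3*o + 30*l^3 - 11*l^2*o^2 - 11*l^2*o + l*o^3 + l*o^2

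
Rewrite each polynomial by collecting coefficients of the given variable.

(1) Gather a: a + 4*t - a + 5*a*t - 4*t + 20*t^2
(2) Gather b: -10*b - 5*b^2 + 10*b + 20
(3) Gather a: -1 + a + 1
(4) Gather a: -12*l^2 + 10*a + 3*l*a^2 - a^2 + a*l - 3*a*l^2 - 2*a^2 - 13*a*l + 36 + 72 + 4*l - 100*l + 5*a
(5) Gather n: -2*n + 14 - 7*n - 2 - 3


(1) = 5*a*t + 20*t^2
(2) = 20 - 5*b^2
(3) = a
(4) = a^2*(3*l - 3) + a*(-3*l^2 - 12*l + 15) - 12*l^2 - 96*l + 108
(5) = 9 - 9*n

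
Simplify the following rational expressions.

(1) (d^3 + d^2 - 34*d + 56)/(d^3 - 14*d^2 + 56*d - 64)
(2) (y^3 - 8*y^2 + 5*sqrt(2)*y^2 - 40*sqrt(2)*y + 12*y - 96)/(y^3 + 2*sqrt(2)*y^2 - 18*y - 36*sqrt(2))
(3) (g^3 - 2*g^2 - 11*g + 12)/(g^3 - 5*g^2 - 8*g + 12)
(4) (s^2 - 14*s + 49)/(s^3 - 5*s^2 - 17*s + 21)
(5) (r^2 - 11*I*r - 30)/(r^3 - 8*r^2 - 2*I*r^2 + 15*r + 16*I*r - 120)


(1) = (d + 7)/(d - 8)
(2) = (y - 8)/(y - 3*sqrt(2))
(3) = (g^2 - g - 12)/(g^2 - 4*g - 12)
(4) = (s - 7)/(s^2 + 2*s - 3)
(5) = (r - 6*I)/(r^2 + r*(-8 + 3*I) - 24*I)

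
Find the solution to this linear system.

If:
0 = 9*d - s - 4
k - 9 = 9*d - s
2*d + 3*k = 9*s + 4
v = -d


Then:
d = 71/79
k = 13
s = 323/79
v = -71/79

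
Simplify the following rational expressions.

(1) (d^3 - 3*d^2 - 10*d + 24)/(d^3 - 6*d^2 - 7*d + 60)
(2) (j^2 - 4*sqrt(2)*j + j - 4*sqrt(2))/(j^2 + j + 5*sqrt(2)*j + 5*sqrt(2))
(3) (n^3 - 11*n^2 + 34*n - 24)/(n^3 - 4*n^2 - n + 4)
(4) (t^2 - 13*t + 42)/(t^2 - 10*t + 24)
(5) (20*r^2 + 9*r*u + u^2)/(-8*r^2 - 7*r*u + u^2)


(1) = (d - 2)/(d - 5)
(2) = (j - 4*sqrt(2))/(j + 5*sqrt(2))
(3) = (n - 6)/(n + 1)
(4) = (t - 7)/(t - 4)
(5) = (-20*r^2 - 9*r*u - u^2)/(8*r^2 + 7*r*u - u^2)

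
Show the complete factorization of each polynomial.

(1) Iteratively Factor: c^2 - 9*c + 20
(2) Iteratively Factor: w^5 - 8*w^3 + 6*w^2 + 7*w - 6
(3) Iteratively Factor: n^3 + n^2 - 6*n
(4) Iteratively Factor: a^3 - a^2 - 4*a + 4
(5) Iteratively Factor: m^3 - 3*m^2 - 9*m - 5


(1) = (c - 4)*(c - 5)
(2) = (w - 2)*(w^4 + 2*w^3 - 4*w^2 - 2*w + 3) = (w - 2)*(w - 1)*(w^3 + 3*w^2 - w - 3) = (w - 2)*(w - 1)*(w + 1)*(w^2 + 2*w - 3) = (w - 2)*(w - 1)*(w + 1)*(w + 3)*(w - 1)
(3) = (n)*(n^2 + n - 6) = n*(n - 2)*(n + 3)
(4) = (a + 2)*(a^2 - 3*a + 2) = (a - 2)*(a + 2)*(a - 1)
(5) = (m + 1)*(m^2 - 4*m - 5) = (m + 1)^2*(m - 5)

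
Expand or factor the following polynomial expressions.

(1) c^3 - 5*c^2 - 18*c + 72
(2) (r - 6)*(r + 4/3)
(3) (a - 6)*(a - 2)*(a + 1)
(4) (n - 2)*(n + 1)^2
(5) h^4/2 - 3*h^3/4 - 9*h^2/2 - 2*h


(1) = (c - 6)*(c - 3)*(c + 4)
(2) = r^2 - 14*r/3 - 8
(3) = a^3 - 7*a^2 + 4*a + 12
(4) = n^3 - 3*n - 2
(5) = h*(h/2 + 1)*(h - 4)*(h + 1/2)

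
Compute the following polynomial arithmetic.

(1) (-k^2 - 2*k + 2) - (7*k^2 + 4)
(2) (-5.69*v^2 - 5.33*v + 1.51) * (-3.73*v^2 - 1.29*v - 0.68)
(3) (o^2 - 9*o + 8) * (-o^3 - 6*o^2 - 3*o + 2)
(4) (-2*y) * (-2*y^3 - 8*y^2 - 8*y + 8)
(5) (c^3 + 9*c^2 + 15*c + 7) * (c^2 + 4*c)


(1) = -8*k^2 - 2*k - 2
(2) = 21.2237*v^4 + 27.221*v^3 + 5.1126*v^2 + 1.6765*v - 1.0268
(3) = -o^5 + 3*o^4 + 43*o^3 - 19*o^2 - 42*o + 16
(4) = 4*y^4 + 16*y^3 + 16*y^2 - 16*y
(5) = c^5 + 13*c^4 + 51*c^3 + 67*c^2 + 28*c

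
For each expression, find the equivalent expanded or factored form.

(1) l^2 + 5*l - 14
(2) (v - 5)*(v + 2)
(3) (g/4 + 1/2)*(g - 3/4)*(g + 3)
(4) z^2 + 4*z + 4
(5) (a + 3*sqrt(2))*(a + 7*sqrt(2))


(1) = (l - 2)*(l + 7)
(2) = v^2 - 3*v - 10
(3) = g^3/4 + 17*g^2/16 + 9*g/16 - 9/8
(4) = (z + 2)^2
(5) = a^2 + 10*sqrt(2)*a + 42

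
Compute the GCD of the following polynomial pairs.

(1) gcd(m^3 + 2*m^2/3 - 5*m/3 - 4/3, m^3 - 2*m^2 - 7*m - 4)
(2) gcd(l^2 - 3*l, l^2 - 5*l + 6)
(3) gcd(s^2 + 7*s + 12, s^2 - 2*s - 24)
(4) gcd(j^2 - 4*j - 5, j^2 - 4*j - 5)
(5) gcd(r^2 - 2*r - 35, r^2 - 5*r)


(1) = gcd((m - 4/3)*(m + 1)^2, (m - 4)*(m + 1)^2) = m^2 + 2*m + 1
(2) = l - 3
(3) = gcd((s + 3)*(s + 4), (s - 6)*(s + 4)) = s + 4
(4) = j^2 - 4*j - 5
(5) = gcd((r - 7)*(r + 5), r*(r - 5)) = 1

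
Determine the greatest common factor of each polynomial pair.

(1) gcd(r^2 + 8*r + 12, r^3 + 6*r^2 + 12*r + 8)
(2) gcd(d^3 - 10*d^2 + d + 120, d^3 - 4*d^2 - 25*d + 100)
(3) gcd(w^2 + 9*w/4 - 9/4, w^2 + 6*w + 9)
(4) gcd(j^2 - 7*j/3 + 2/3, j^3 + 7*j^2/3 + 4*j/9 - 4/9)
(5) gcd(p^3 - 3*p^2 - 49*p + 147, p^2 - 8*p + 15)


(1) = gcd((r + 2)*(r + 6), (r + 2)^3) = r + 2
(2) = gcd((d - 8)*(d - 5)*(d + 3), (d - 5)*(d - 4)*(d + 5)) = d - 5
(3) = gcd((w - 3/4)*(w + 3), (w + 3)^2) = w + 3
(4) = gcd((j - 2)*(j - 1/3), (j - 1/3)*(j + 2/3)*(j + 2)) = j - 1/3
(5) = p - 3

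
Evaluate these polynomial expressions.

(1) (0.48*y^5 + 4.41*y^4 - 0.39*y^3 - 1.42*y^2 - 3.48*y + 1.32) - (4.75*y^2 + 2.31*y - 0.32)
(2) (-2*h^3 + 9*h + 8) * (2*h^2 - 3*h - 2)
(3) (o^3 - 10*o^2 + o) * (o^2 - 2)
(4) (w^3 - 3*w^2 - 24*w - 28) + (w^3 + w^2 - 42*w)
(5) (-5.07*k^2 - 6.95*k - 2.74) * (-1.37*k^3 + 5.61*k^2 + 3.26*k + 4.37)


(1) = 0.48*y^5 + 4.41*y^4 - 0.39*y^3 - 6.17*y^2 - 5.79*y + 1.64
(2) = -4*h^5 + 6*h^4 + 22*h^3 - 11*h^2 - 42*h - 16
(3) = o^5 - 10*o^4 - o^3 + 20*o^2 - 2*o
(4) = 2*w^3 - 2*w^2 - 66*w - 28
(5) = 6.9459*k^5 - 18.9212*k^4 - 51.7639*k^3 - 60.1843*k^2 - 39.3039*k - 11.9738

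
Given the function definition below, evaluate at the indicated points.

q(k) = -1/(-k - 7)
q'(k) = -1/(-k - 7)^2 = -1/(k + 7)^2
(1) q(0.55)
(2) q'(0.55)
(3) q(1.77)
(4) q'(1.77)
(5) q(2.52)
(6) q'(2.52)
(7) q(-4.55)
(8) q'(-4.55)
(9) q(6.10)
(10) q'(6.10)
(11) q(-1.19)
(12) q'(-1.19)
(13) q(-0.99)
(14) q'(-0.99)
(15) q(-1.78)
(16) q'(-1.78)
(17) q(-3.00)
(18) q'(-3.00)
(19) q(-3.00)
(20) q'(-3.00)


(1) = 0.13
(2) = -0.02
(3) = 0.11
(4) = -0.01
(5) = 0.11
(6) = -0.01
(7) = 0.41
(8) = -0.17
(9) = 0.08
(10) = -0.01
(11) = 0.17
(12) = -0.03
(13) = 0.17
(14) = -0.03
(15) = 0.19
(16) = -0.04
(17) = 0.25
(18) = -0.06
(19) = 0.25
(20) = -0.06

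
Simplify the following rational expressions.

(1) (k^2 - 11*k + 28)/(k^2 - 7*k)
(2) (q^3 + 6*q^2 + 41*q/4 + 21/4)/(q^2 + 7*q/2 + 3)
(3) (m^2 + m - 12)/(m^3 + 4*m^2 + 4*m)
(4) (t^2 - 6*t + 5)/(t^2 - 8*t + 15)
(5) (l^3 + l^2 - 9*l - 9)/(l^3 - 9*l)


(1) = (k - 4)/k
(2) = (2*q^2 + 9*q + 7)/(2*q + 4)
(3) = (m^2 + m - 12)/(m^3 + 4*m^2 + 4*m)
(4) = (t - 1)/(t - 3)
(5) = (l + 1)/l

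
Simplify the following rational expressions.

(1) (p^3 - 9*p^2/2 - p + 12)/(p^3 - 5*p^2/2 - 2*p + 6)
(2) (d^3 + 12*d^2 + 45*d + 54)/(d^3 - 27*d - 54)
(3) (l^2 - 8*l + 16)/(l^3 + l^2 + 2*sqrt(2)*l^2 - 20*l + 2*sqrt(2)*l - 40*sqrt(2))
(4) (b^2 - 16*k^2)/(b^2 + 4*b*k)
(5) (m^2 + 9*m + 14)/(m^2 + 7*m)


(1) = (p - 4)/(p - 2)
(2) = (d + 6)/(d - 6)
(3) = (l - 4)/(l^2 + l*(2*sqrt(2) + 5) + 10*sqrt(2))
(4) = (b - 4*k)/b
(5) = (m + 2)/m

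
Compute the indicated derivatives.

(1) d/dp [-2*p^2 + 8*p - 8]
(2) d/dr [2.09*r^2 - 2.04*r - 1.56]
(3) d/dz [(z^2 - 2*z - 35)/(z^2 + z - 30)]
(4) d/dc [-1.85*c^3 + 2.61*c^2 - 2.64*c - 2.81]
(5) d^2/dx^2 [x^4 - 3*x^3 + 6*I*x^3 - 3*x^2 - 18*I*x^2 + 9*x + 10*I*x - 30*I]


(1) = 8 - 4*p
(2) = 4.18*r - 2.04
(3) = (3*z^2 + 10*z + 95)/(z^4 + 2*z^3 - 59*z^2 - 60*z + 900)
(4) = -5.55*c^2 + 5.22*c - 2.64
(5) = 12*x^2 + x*(-18 + 36*I) - 6 - 36*I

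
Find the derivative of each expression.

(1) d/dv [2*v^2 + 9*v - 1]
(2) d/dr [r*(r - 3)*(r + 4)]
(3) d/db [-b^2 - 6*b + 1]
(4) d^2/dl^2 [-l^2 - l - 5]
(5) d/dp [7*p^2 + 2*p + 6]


(1) = 4*v + 9
(2) = 3*r^2 + 2*r - 12
(3) = -2*b - 6
(4) = -2
(5) = 14*p + 2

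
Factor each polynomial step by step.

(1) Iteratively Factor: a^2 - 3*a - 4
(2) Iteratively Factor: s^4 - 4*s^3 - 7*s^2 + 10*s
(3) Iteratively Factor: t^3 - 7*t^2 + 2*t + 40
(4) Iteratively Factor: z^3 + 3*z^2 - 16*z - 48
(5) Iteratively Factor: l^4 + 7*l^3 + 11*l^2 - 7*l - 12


(1) = (a + 1)*(a - 4)
(2) = (s)*(s^3 - 4*s^2 - 7*s + 10) = s*(s - 5)*(s^2 + s - 2) = s*(s - 5)*(s - 1)*(s + 2)
(3) = (t - 5)*(t^2 - 2*t - 8) = (t - 5)*(t + 2)*(t - 4)
(4) = (z + 4)*(z^2 - z - 12) = (z - 4)*(z + 4)*(z + 3)
(5) = (l + 4)*(l^3 + 3*l^2 - l - 3) = (l + 1)*(l + 4)*(l^2 + 2*l - 3) = (l - 1)*(l + 1)*(l + 4)*(l + 3)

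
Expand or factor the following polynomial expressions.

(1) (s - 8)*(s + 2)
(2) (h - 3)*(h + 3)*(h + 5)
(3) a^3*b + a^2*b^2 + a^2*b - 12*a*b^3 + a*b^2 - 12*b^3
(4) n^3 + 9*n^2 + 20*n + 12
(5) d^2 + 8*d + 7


(1) = s^2 - 6*s - 16
(2) = h^3 + 5*h^2 - 9*h - 45
(3) = (a - 3*b)*(a + 4*b)*(a*b + b)
(4) = (n + 1)*(n + 2)*(n + 6)
(5) = (d + 1)*(d + 7)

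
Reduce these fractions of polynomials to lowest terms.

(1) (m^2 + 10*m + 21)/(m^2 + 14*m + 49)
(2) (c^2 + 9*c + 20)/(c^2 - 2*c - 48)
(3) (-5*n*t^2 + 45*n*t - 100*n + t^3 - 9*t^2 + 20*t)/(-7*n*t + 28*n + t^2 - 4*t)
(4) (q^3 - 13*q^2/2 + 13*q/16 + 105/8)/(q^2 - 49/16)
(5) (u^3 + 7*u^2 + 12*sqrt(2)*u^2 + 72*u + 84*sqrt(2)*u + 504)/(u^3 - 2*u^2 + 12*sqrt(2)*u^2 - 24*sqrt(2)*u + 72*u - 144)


(1) = (m + 3)/(m + 7)
(2) = (c^2 + 9*c + 20)/(c^2 - 2*c - 48)
(3) = (-5*n*t + 25*n + t^2 - 5*t)/(-7*n + t)
(4) = (4*q^2 - 19*q - 30)/(4*q + 7)
(5) = (u + 7)/(u - 2)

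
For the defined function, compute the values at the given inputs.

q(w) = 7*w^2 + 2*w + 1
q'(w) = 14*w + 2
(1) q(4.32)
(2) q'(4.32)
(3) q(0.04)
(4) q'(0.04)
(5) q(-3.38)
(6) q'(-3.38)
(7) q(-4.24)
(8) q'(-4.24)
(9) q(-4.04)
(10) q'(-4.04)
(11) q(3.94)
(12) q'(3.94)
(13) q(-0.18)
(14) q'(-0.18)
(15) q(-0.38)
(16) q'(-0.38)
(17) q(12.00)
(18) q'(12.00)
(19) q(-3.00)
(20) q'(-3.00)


(1) = 140.28
(2) = 62.48
(3) = 1.09
(4) = 2.56
(5) = 74.21
(6) = -45.32
(7) = 118.36
(8) = -57.36
(9) = 107.17
(10) = -54.56
(11) = 117.55
(12) = 57.16
(13) = 0.87
(14) = -0.52
(15) = 1.25
(16) = -3.32
(17) = 1033.00
(18) = 170.00
(19) = 58.00
(20) = -40.00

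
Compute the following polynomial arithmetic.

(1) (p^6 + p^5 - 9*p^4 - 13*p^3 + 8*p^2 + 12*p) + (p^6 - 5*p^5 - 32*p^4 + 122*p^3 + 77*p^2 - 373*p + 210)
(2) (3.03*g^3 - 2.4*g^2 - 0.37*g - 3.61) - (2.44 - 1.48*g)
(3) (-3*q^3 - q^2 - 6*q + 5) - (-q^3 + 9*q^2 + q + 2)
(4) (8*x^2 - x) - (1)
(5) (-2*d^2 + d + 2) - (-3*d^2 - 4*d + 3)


(1) = 2*p^6 - 4*p^5 - 41*p^4 + 109*p^3 + 85*p^2 - 361*p + 210
(2) = 3.03*g^3 - 2.4*g^2 + 1.11*g - 6.05
(3) = -2*q^3 - 10*q^2 - 7*q + 3
(4) = 8*x^2 - x - 1
(5) = d^2 + 5*d - 1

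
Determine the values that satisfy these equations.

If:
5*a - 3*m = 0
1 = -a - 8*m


Then:
a = -3/43
m = -5/43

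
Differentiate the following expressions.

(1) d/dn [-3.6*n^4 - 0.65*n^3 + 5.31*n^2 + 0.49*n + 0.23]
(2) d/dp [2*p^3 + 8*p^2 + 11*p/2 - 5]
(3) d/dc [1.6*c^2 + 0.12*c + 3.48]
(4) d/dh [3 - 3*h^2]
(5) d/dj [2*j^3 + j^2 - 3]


(1) = -14.4*n^3 - 1.95*n^2 + 10.62*n + 0.49
(2) = 6*p^2 + 16*p + 11/2
(3) = 3.2*c + 0.12
(4) = -6*h
(5) = 2*j*(3*j + 1)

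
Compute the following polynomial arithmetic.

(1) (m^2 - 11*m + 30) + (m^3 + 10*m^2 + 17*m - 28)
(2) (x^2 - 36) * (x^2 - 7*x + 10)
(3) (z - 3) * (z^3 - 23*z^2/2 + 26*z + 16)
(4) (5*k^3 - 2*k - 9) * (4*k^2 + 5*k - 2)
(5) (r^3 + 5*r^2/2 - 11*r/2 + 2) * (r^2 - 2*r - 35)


(1) = m^3 + 11*m^2 + 6*m + 2
(2) = x^4 - 7*x^3 - 26*x^2 + 252*x - 360
(3) = z^4 - 29*z^3/2 + 121*z^2/2 - 62*z - 48
(4) = 20*k^5 + 25*k^4 - 18*k^3 - 46*k^2 - 41*k + 18
(5) = r^5 + r^4/2 - 91*r^3/2 - 149*r^2/2 + 377*r/2 - 70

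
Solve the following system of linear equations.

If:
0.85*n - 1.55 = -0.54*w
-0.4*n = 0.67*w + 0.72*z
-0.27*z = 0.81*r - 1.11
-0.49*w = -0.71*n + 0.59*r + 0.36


Then:
n = 1.87
r = 1.69
w = -0.07
z = -0.97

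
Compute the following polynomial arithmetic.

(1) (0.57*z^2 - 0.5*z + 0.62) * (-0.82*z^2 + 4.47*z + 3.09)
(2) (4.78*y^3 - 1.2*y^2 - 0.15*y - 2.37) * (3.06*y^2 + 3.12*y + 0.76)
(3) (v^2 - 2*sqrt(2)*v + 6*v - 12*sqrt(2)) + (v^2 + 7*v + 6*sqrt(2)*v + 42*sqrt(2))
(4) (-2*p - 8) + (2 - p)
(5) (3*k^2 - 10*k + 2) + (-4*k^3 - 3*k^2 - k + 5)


(1) = -0.4674*z^4 + 2.9579*z^3 - 0.9821*z^2 + 1.2264*z + 1.9158
(2) = 14.6268*y^5 + 11.2416*y^4 - 0.5702*y^3 - 8.6322*y^2 - 7.5084*y - 1.8012
(3) = 2*v^2 + 4*sqrt(2)*v + 13*v + 30*sqrt(2)
(4) = -3*p - 6
(5) = -4*k^3 - 11*k + 7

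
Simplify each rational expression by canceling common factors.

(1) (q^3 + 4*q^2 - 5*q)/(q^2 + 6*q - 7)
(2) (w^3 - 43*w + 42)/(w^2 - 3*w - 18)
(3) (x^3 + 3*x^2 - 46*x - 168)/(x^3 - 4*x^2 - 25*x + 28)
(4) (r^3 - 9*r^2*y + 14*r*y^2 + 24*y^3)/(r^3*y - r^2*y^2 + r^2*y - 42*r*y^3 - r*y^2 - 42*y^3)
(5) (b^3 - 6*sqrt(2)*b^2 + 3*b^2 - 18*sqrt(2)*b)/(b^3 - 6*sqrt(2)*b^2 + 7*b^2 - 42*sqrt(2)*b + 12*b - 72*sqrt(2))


(1) = (q^2 + 5*q)/(q + 7)
(2) = (w^2 + 6*w - 7)/(w + 3)
(3) = (x + 6)/(x - 1)
(4) = (-r^3 + 9*r^2*y - 14*r*y^2 - 24*y^3)/(-r^3*y + r^2*y^2 - r^2*y + 42*r*y^3 + r*y^2 + 42*y^3)
(5) = b/(b + 4)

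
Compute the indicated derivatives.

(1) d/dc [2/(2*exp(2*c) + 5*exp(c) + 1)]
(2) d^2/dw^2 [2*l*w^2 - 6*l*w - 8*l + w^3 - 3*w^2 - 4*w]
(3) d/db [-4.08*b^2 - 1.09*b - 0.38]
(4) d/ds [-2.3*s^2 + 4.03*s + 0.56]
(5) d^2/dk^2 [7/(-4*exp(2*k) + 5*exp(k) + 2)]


(1) = (-8*exp(c) - 10)*exp(c)/(2*exp(2*c) + 5*exp(c) + 1)^2
(2) = 4*l + 6*w - 6
(3) = -8.16*b - 1.09
(4) = 4.03 - 4.6*s
(5) = 7*(2*(8*exp(k) - 5)^2*exp(k) + (16*exp(k) - 5)*(-4*exp(2*k) + 5*exp(k) + 2))*exp(k)/(-4*exp(2*k) + 5*exp(k) + 2)^3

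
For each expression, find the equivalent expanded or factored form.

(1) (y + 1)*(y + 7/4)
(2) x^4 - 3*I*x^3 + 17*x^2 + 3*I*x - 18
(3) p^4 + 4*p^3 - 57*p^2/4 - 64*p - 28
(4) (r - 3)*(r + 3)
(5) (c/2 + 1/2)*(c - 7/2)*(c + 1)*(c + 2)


(1) = y^2 + 11*y/4 + 7/4
(2) = (x - 1)*(x + 1)*(x - 6*I)*(x + 3*I)
(3) = (p - 4)*(p + 1/2)*(p + 7/2)*(p + 4)
(4) = r^2 - 9
(5) = c^4/2 + c^3/4 - 9*c^2/2 - 31*c/4 - 7/2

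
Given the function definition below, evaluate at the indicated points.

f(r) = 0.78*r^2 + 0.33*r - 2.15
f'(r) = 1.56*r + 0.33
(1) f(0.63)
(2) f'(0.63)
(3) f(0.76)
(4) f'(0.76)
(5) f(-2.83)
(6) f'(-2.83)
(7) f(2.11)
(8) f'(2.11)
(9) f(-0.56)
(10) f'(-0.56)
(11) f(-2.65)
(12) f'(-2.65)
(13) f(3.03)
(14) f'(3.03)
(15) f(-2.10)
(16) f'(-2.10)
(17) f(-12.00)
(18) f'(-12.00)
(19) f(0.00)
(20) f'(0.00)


(1) = -1.63
(2) = 1.31
(3) = -1.45
(4) = 1.52
(5) = 3.16
(6) = -4.08
(7) = 2.02
(8) = 3.62
(9) = -2.09
(10) = -0.54
(11) = 2.45
(12) = -3.80
(13) = 6.01
(14) = 5.06
(15) = 0.60
(16) = -2.95
(17) = 106.21
(18) = -18.39
(19) = -2.15
(20) = 0.33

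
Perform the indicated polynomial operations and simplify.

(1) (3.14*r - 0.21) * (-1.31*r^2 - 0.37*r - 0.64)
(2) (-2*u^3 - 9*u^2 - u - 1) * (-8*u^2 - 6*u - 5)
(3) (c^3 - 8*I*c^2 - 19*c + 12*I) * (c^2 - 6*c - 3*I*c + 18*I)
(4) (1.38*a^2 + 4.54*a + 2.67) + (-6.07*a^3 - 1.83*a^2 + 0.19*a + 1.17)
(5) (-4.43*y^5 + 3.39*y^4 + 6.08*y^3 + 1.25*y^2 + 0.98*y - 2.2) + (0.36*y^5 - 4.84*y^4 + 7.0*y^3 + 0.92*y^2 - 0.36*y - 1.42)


(1) = -4.1134*r^3 - 0.8867*r^2 - 1.9319*r + 0.1344
(2) = 16*u^5 + 84*u^4 + 72*u^3 + 59*u^2 + 11*u + 5
(3) = c^5 - 6*c^4 - 11*I*c^4 - 43*c^3 + 66*I*c^3 + 258*c^2 + 69*I*c^2 + 36*c - 414*I*c - 216
(4) = -6.07*a^3 - 0.45*a^2 + 4.73*a + 3.84
(5) = -4.07*y^5 - 1.45*y^4 + 13.08*y^3 + 2.17*y^2 + 0.62*y - 3.62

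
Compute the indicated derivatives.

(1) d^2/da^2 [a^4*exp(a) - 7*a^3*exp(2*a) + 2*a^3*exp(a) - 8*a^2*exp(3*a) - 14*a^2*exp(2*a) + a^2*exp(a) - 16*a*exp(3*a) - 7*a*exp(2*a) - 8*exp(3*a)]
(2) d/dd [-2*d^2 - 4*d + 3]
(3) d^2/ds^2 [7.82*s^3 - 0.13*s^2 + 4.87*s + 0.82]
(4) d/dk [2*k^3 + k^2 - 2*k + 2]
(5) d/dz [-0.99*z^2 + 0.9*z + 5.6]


(1) = (a^4 - 28*a^3*exp(a) + 10*a^3 - 72*a^2*exp(2*a) - 140*a^2*exp(a) + 25*a^2 - 240*a*exp(2*a) - 182*a*exp(a) + 16*a - 184*exp(2*a) - 56*exp(a) + 2)*exp(a)
(2) = -4*d - 4
(3) = 46.92*s - 0.26
(4) = 6*k^2 + 2*k - 2
(5) = 0.9 - 1.98*z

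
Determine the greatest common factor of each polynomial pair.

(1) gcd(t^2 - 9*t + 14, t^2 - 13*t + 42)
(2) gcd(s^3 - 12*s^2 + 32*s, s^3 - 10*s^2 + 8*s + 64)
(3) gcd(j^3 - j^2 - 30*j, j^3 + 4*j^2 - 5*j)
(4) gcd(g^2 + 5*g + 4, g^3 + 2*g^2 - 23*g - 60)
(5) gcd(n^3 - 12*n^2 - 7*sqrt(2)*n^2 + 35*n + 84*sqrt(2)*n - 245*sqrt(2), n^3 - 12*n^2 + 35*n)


(1) = t - 7
(2) = gcd(s*(s - 8)*(s - 4), (s - 8)*(s - 4)*(s + 2)) = s^2 - 12*s + 32
(3) = j^2 + 5*j
(4) = gcd((g + 1)*(g + 4), (g - 5)*(g + 3)*(g + 4)) = g + 4
(5) = gcd((n - 7)*(n - 5)*(n - 7*sqrt(2)), n*(n - 7)*(n - 5)) = n^2 - 12*n + 35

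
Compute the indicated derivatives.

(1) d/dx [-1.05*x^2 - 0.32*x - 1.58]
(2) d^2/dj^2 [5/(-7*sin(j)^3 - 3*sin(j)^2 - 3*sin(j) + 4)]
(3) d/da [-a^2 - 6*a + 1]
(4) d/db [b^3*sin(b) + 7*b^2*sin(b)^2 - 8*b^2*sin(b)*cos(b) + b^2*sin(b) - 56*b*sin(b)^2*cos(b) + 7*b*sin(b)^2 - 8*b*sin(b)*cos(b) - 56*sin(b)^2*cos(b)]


(1) = -2.1*x - 0.32
(2) = 15*(147*sin(j)^6 + 77*sin(j)^5 - 170*sin(j)^4 - 19*sin(j)^3 - 41*sin(j)^2 - 70*sin(j) - 14)/((7*sin(j) - 4)^3*(sin(j)^2 + sin(j) + 1)^3)
(3) = -2*a - 6
(4) = b^3*cos(b) + 3*b^2*sin(b) + 7*b^2*sin(2*b) + b^2*cos(b) - 8*b^2*cos(2*b) + 16*b*sin(b) - b*sin(2*b) - 42*b*sin(3*b) - 15*b*cos(2*b) + 7*b + 14*sin(b) - 4*sin(2*b) - 42*sin(3*b) - 14*cos(b) - 7*cos(2*b)/2 + 14*cos(3*b) + 7/2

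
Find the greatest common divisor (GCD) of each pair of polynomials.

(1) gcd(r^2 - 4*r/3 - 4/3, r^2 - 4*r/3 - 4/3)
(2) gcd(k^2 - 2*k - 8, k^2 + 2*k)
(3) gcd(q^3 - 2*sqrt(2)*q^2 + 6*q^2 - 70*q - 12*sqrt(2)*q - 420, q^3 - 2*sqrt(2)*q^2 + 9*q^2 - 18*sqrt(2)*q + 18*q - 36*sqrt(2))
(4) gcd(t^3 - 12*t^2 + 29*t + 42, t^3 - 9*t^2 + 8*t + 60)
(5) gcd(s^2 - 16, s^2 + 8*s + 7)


(1) = r^2 - 4*r/3 - 4/3
(2) = k + 2
(3) = q + 6
(4) = gcd((t - 7)*(t - 6)*(t + 1), (t - 6)*(t - 5)*(t + 2)) = t - 6
(5) = 1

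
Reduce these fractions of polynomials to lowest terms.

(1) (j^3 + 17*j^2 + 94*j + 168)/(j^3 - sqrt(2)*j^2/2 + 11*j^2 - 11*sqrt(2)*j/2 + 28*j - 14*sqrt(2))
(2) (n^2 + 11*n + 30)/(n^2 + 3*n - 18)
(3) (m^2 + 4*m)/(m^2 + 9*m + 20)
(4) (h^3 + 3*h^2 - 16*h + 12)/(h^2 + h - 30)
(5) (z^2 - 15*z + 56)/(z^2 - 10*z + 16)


(1) = (2*j + 12)/(2*j - sqrt(2))
(2) = (n + 5)/(n - 3)
(3) = m/(m + 5)
(4) = (h^2 - 3*h + 2)/(h - 5)
(5) = (z - 7)/(z - 2)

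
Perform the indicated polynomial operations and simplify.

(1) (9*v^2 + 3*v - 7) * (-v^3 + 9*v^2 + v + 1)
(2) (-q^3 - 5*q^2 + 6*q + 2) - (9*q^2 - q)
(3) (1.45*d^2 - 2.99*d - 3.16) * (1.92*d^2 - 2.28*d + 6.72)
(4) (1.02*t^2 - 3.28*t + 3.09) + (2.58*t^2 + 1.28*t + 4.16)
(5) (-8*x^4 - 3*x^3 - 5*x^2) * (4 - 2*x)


(1) = -9*v^5 + 78*v^4 + 43*v^3 - 51*v^2 - 4*v - 7
(2) = -q^3 - 14*q^2 + 7*q + 2
(3) = 2.784*d^4 - 9.0468*d^3 + 10.494*d^2 - 12.888*d - 21.2352
(4) = 3.6*t^2 - 2.0*t + 7.25
(5) = 16*x^5 - 26*x^4 - 2*x^3 - 20*x^2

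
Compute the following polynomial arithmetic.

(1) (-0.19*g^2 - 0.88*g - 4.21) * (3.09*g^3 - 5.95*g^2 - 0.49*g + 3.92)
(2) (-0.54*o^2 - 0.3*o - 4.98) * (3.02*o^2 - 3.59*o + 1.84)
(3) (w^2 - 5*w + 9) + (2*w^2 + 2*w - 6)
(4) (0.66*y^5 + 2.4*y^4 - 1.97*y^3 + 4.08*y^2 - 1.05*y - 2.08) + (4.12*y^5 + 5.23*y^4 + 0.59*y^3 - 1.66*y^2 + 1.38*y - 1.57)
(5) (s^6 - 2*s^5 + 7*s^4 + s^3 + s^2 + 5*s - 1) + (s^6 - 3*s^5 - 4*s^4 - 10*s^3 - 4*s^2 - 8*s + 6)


(1) = -0.5871*g^5 - 1.5887*g^4 - 7.6798*g^3 + 24.7359*g^2 - 1.3867*g - 16.5032
(2) = -1.6308*o^4 + 1.0326*o^3 - 14.9562*o^2 + 17.3262*o - 9.1632
(3) = 3*w^2 - 3*w + 3
(4) = 4.78*y^5 + 7.63*y^4 - 1.38*y^3 + 2.42*y^2 + 0.33*y - 3.65
(5) = 2*s^6 - 5*s^5 + 3*s^4 - 9*s^3 - 3*s^2 - 3*s + 5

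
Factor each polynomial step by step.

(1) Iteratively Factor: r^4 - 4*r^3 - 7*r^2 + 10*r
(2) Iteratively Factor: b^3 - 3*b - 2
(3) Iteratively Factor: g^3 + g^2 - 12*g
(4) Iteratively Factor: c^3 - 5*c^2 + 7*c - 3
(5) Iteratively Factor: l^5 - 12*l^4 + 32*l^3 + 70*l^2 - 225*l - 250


(1) = (r - 5)*(r^3 + r^2 - 2*r) = (r - 5)*(r - 1)*(r^2 + 2*r) = r*(r - 5)*(r - 1)*(r + 2)
(2) = (b + 1)*(b^2 - b - 2) = (b + 1)^2*(b - 2)
(3) = (g - 3)*(g^2 + 4*g) = g*(g - 3)*(g + 4)
(4) = (c - 1)*(c^2 - 4*c + 3) = (c - 1)^2*(c - 3)
(5) = (l + 1)*(l^4 - 13*l^3 + 45*l^2 + 25*l - 250) = (l - 5)*(l + 1)*(l^3 - 8*l^2 + 5*l + 50) = (l - 5)^2*(l + 1)*(l^2 - 3*l - 10) = (l - 5)^3*(l + 1)*(l + 2)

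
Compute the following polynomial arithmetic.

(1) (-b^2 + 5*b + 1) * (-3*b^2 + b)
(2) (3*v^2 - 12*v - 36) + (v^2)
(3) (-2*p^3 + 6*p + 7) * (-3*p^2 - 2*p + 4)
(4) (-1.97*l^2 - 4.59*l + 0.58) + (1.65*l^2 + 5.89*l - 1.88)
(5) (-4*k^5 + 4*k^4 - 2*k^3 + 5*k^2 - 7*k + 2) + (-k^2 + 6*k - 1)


(1) = 3*b^4 - 16*b^3 + 2*b^2 + b
(2) = 4*v^2 - 12*v - 36
(3) = 6*p^5 + 4*p^4 - 26*p^3 - 33*p^2 + 10*p + 28
(4) = -0.32*l^2 + 1.3*l - 1.3
(5) = -4*k^5 + 4*k^4 - 2*k^3 + 4*k^2 - k + 1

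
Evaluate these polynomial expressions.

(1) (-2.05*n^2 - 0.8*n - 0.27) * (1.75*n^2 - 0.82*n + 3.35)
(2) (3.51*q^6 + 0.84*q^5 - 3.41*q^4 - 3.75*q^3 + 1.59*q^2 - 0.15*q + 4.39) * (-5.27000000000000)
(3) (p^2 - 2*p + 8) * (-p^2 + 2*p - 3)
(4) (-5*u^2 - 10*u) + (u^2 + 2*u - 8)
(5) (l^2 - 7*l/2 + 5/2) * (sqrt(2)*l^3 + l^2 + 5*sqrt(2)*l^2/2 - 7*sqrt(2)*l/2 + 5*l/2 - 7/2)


(1) = -3.5875*n^4 + 0.281*n^3 - 6.684*n^2 - 2.4586*n - 0.9045
(2) = -18.4977*q^6 - 4.4268*q^5 + 17.9707*q^4 + 19.7625*q^3 - 8.3793*q^2 + 0.7905*q - 23.1353
(3) = -p^4 + 4*p^3 - 15*p^2 + 22*p - 24
(4) = -4*u^2 - 8*u - 8
(5) = sqrt(2)*l^5 - sqrt(2)*l^4 + l^4 - 39*sqrt(2)*l^3/4 - l^3 - 39*l^2/4 + 37*sqrt(2)*l^2/2 - 35*sqrt(2)*l/4 + 37*l/2 - 35/4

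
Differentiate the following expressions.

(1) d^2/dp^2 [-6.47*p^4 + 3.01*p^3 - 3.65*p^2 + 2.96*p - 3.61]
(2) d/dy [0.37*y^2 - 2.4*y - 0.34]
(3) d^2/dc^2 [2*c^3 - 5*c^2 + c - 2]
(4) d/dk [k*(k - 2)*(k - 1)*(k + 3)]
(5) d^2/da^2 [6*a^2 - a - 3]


(1) = -77.64*p^2 + 18.06*p - 7.3
(2) = 0.74*y - 2.4
(3) = 12*c - 10
(4) = 4*k^3 - 14*k + 6
(5) = 12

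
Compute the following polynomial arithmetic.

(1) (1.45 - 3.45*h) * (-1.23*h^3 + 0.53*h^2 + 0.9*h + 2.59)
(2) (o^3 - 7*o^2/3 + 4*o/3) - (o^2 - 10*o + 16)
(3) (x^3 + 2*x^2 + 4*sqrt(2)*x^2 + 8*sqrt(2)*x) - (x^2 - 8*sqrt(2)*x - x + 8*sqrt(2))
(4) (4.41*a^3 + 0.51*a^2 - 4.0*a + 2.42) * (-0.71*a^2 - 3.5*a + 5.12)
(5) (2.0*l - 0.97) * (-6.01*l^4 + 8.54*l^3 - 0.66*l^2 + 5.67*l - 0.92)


(1) = 4.2435*h^4 - 3.612*h^3 - 2.3365*h^2 - 7.6305*h + 3.7555
(2) = o^3 - 10*o^2/3 + 34*o/3 - 16
(3) = x^3 + x^2 + 4*sqrt(2)*x^2 + x + 16*sqrt(2)*x - 8*sqrt(2)
(4) = -3.1311*a^5 - 15.7971*a^4 + 23.6342*a^3 + 14.893*a^2 - 28.95*a + 12.3904
(5) = -12.02*l^5 + 22.9097*l^4 - 9.6038*l^3 + 11.9802*l^2 - 7.3399*l + 0.8924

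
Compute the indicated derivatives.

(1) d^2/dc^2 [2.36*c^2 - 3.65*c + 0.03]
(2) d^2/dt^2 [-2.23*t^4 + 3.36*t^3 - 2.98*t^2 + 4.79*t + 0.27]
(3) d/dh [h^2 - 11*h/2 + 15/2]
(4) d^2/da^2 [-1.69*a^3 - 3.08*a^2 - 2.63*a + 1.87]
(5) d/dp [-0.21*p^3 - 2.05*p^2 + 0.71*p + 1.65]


(1) = 4.72000000000000
(2) = -26.76*t^2 + 20.16*t - 5.96
(3) = 2*h - 11/2
(4) = -10.14*a - 6.16
(5) = -0.63*p^2 - 4.1*p + 0.71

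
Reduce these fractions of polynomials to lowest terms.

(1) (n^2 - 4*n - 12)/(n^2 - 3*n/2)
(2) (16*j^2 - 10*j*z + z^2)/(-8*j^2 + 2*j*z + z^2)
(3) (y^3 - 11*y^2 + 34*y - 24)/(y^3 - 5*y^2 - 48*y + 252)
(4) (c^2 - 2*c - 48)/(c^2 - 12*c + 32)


(1) = (2*n^2 - 8*n - 24)/(2*n^2 - 3*n)
(2) = (-8*j + z)/(4*j + z)
(3) = (y^2 - 5*y + 4)/(y^2 + y - 42)
(4) = (c + 6)/(c - 4)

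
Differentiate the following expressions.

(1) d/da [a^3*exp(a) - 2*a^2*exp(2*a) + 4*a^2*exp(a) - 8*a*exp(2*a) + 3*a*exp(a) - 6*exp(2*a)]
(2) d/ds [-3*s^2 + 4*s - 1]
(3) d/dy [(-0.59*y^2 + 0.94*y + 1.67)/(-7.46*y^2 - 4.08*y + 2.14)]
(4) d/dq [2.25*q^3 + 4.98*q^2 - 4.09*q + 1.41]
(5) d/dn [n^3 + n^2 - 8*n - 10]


(1) = (a^3 - 4*a^2*exp(a) + 7*a^2 - 20*a*exp(a) + 11*a - 20*exp(a) + 3)*exp(a)
(2) = 4 - 6*s
(3) = (9.4196*y^2 + 22.3912*y + 8.8252)/(55.6516*y^4 + 60.8736*y^3 - 15.2824*y^2 - 17.4624*y + 4.5796)
(4) = 6.75*q^2 + 9.96*q - 4.09
(5) = 3*n^2 + 2*n - 8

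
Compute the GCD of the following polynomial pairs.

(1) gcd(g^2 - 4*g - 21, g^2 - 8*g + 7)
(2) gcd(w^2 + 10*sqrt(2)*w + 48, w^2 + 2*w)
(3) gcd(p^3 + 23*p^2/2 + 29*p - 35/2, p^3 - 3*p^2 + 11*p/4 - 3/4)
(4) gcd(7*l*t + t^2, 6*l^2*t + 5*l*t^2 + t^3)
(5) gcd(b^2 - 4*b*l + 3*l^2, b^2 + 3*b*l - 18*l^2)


(1) = g - 7
(2) = gcd((w + 4*sqrt(2))*(w + 6*sqrt(2)), w*(w + 2)) = 1
(3) = p - 1/2
(4) = t
(5) = gcd((b - 3*l)*(b - l), (b - 3*l)*(b + 6*l)) = b - 3*l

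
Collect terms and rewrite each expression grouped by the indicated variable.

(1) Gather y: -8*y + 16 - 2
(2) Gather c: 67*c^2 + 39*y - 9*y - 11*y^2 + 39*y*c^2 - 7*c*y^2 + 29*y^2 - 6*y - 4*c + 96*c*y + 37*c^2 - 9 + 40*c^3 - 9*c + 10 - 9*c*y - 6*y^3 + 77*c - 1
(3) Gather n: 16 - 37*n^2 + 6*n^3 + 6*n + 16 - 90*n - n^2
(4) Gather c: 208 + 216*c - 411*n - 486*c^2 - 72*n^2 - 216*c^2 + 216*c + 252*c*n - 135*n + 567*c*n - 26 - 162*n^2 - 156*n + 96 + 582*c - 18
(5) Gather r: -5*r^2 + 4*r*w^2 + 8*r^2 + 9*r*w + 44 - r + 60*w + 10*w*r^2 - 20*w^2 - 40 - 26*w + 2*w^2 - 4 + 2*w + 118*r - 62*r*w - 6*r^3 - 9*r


(1) = 14 - 8*y
(2) = 40*c^3 + c^2*(39*y + 104) + c*(-7*y^2 + 87*y + 64) - 6*y^3 + 18*y^2 + 24*y
(3) = 6*n^3 - 38*n^2 - 84*n + 32
(4) = -702*c^2 + c*(819*n + 1014) - 234*n^2 - 702*n + 260
(5) = -6*r^3 + r^2*(10*w + 3) + r*(4*w^2 - 53*w + 108) - 18*w^2 + 36*w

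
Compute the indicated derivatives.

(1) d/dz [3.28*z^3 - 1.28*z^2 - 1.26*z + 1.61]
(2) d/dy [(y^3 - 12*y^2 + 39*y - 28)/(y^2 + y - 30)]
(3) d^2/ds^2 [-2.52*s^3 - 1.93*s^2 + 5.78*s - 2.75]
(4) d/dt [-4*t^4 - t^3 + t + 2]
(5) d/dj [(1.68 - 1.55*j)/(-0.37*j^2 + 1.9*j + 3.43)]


(1) = 9.84*z^2 - 2.56*z - 1.26
(2) = (y^4 + 2*y^3 - 141*y^2 + 776*y - 1142)/(y^4 + 2*y^3 - 59*y^2 - 60*y + 900)
(3) = -15.12*s - 3.86
(4) = -16*t^3 - 3*t^2 + 1
(5) = (-0.5735*j^2 + 1.2432*j - 8.5085)/(0.1369*j^4 - 1.406*j^3 + 1.0718*j^2 + 13.034*j + 11.7649)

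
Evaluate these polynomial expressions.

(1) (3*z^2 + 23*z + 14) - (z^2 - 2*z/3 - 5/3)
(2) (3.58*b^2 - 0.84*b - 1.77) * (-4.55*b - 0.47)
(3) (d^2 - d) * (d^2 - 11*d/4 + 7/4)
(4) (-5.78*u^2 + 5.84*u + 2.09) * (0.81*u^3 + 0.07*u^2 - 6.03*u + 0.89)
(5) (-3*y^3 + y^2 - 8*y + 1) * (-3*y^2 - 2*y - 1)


(1) = 2*z^2 + 71*z/3 + 47/3
(2) = -16.289*b^3 + 2.1394*b^2 + 8.4483*b + 0.8319
(3) = d^4 - 15*d^3/4 + 9*d^2/2 - 7*d/4
(4) = -4.6818*u^5 + 4.3258*u^4 + 36.9551*u^3 - 40.2131*u^2 - 7.4051*u + 1.8601
(5) = 9*y^5 + 3*y^4 + 25*y^3 + 12*y^2 + 6*y - 1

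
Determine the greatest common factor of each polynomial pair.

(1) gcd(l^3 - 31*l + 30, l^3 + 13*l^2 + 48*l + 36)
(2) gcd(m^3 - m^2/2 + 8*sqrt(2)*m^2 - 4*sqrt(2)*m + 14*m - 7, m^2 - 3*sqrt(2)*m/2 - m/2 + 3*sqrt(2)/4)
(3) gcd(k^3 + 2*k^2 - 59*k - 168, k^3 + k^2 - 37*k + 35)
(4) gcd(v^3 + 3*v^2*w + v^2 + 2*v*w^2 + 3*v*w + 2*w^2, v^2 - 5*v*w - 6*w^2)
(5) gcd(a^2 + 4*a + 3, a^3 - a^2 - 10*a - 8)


(1) = l + 6
(2) = gcd((m - 1/2)*(m + sqrt(2))*(m + 7*sqrt(2)), (m - 1/2)*(m - 3*sqrt(2)/2)) = m - 1/2
(3) = gcd((k - 8)*(k + 3)*(k + 7), (k - 5)*(k - 1)*(k + 7)) = k + 7
(4) = gcd((v + 1)*(v + w)*(v + 2*w), (v - 6*w)*(v + w)) = v + w
(5) = gcd((a + 1)*(a + 3), (a - 4)*(a + 1)*(a + 2)) = a + 1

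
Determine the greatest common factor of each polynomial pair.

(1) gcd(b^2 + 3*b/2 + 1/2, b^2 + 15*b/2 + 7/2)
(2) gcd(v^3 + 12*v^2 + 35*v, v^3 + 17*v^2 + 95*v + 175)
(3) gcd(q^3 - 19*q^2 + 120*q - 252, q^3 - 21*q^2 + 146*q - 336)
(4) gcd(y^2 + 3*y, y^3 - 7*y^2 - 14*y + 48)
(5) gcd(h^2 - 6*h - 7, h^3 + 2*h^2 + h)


(1) = gcd((b + 1/2)*(b + 1), (b + 1/2)*(b + 7)) = b + 1/2
(2) = gcd(v*(v + 5)*(v + 7), (v + 5)^2*(v + 7)) = v^2 + 12*v + 35
(3) = q^2 - 13*q + 42
(4) = gcd(y*(y + 3), (y - 8)*(y - 2)*(y + 3)) = y + 3
(5) = h + 1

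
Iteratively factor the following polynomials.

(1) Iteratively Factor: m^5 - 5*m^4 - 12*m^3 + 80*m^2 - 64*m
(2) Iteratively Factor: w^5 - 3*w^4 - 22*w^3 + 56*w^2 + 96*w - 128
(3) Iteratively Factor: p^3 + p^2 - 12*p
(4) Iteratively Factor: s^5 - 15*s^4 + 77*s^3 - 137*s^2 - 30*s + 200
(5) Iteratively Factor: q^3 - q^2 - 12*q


(1) = (m - 4)*(m^4 - m^3 - 16*m^2 + 16*m) = (m - 4)*(m - 1)*(m^3 - 16*m) = (m - 4)^2*(m - 1)*(m^2 + 4*m) = m*(m - 4)^2*(m - 1)*(m + 4)
(2) = (w + 4)*(w^4 - 7*w^3 + 6*w^2 + 32*w - 32) = (w - 4)*(w + 4)*(w^3 - 3*w^2 - 6*w + 8) = (w - 4)^2*(w + 4)*(w^2 + w - 2) = (w - 4)^2*(w - 1)*(w + 4)*(w + 2)
(3) = (p + 4)*(p^2 - 3*p) = p*(p + 4)*(p - 3)
(4) = (s - 5)*(s^4 - 10*s^3 + 27*s^2 - 2*s - 40) = (s - 5)*(s - 2)*(s^3 - 8*s^2 + 11*s + 20) = (s - 5)*(s - 2)*(s + 1)*(s^2 - 9*s + 20) = (s - 5)^2*(s - 2)*(s + 1)*(s - 4)
(5) = (q - 4)*(q^2 + 3*q) = q*(q - 4)*(q + 3)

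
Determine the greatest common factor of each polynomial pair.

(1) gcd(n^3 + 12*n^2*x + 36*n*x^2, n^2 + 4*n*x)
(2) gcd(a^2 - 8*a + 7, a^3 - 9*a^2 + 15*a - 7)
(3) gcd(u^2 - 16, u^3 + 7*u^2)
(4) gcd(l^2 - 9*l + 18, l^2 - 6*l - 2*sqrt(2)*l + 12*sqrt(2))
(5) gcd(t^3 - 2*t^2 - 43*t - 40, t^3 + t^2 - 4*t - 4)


(1) = n
(2) = a^2 - 8*a + 7
(3) = gcd((u - 4)*(u + 4), u^2*(u + 7)) = 1
(4) = gcd((l - 6)*(l - 3), (l - 6)*(l - 2*sqrt(2))) = l - 6
(5) = t + 1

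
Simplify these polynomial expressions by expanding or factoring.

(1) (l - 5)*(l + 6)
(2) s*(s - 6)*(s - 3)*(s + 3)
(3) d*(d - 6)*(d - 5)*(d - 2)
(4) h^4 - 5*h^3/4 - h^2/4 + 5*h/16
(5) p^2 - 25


(1) = l^2 + l - 30
(2) = s^4 - 6*s^3 - 9*s^2 + 54*s
(3) = d^4 - 13*d^3 + 52*d^2 - 60*d
(4) = h*(h - 5/4)*(h - 1/2)*(h + 1/2)
(5) = (p - 5)*(p + 5)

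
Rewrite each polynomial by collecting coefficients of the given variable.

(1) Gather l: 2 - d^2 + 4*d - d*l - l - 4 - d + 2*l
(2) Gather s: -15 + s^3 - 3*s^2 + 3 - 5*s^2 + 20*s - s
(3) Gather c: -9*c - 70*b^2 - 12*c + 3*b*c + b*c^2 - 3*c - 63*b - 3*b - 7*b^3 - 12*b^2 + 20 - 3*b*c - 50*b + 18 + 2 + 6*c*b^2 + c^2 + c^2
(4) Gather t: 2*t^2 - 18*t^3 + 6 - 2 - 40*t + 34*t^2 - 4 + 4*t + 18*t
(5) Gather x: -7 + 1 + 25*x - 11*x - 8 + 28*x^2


(1) = -d^2 + 3*d + l*(1 - d) - 2
(2) = s^3 - 8*s^2 + 19*s - 12
(3) = -7*b^3 - 82*b^2 - 116*b + c^2*(b + 2) + c*(6*b^2 - 24) + 40
(4) = -18*t^3 + 36*t^2 - 18*t
(5) = 28*x^2 + 14*x - 14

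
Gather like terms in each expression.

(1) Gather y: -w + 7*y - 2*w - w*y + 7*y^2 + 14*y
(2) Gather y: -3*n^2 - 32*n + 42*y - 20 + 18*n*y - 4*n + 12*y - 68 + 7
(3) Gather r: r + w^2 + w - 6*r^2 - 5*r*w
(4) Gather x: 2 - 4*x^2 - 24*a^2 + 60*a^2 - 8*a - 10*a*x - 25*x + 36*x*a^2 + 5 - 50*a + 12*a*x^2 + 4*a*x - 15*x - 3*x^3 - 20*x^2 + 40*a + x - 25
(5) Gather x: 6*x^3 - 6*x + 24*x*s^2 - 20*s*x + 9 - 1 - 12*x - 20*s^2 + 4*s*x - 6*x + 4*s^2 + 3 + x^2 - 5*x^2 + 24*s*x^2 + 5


(1) = -3*w + 7*y^2 + y*(21 - w)
(2) = -3*n^2 - 36*n + y*(18*n + 54) - 81
(3) = -6*r^2 + r*(1 - 5*w) + w^2 + w
(4) = 36*a^2 - 18*a - 3*x^3 + x^2*(12*a - 24) + x*(36*a^2 - 6*a - 39) - 18
(5) = -16*s^2 + 6*x^3 + x^2*(24*s - 4) + x*(24*s^2 - 16*s - 24) + 16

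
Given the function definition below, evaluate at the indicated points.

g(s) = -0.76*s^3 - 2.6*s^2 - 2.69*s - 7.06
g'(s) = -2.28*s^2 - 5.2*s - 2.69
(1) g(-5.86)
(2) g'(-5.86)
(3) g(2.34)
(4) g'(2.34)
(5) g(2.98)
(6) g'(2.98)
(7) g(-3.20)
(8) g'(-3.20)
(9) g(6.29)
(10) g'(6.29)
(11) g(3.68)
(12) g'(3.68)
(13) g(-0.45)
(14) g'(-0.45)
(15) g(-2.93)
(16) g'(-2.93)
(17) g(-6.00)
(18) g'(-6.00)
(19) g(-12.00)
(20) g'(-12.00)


(1) = 72.36
(2) = -50.51
(3) = -37.33
(4) = -27.34
(5) = -58.28
(6) = -38.43
(7) = -0.17
(8) = -9.40
(9) = -315.98
(10) = -125.60
(11) = -90.04
(12) = -52.70
(13) = -6.31
(14) = -0.81
(15) = -2.38
(16) = -7.03
(17) = 79.64
(18) = -53.57
(19) = 964.10
(20) = -268.61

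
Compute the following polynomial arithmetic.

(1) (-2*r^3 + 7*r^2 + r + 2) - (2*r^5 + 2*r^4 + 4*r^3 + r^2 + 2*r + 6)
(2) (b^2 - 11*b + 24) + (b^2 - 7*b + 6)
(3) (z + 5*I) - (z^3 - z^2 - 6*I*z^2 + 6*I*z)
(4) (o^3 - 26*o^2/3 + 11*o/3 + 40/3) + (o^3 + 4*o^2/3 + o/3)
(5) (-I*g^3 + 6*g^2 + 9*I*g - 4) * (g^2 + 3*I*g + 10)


(1) = -2*r^5 - 2*r^4 - 6*r^3 + 6*r^2 - r - 4
(2) = 2*b^2 - 18*b + 30
(3) = -z^3 + z^2 + 6*I*z^2 + z - 6*I*z + 5*I
(4) = 2*o^3 - 22*o^2/3 + 4*o + 40/3
(5) = -I*g^5 + 9*g^4 + 17*I*g^3 + 29*g^2 + 78*I*g - 40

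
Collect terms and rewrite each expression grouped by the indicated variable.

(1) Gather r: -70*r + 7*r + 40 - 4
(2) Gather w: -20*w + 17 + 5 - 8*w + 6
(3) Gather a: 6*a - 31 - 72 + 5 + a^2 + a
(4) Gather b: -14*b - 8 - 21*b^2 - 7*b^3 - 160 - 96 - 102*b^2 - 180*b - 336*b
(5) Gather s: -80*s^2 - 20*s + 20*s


(1) = 36 - 63*r
(2) = 28 - 28*w
(3) = a^2 + 7*a - 98
(4) = -7*b^3 - 123*b^2 - 530*b - 264
(5) = -80*s^2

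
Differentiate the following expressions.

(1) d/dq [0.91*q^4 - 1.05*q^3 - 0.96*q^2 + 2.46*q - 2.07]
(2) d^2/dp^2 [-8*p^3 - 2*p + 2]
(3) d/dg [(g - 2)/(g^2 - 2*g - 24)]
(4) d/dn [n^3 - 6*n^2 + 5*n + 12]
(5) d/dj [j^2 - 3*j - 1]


(1) = 3.64*q^3 - 3.15*q^2 - 1.92*q + 2.46
(2) = -48*p
(3) = (g^2 - 2*g - 2*(g - 2)*(g - 1) - 24)/(-g^2 + 2*g + 24)^2
(4) = 3*n^2 - 12*n + 5
(5) = 2*j - 3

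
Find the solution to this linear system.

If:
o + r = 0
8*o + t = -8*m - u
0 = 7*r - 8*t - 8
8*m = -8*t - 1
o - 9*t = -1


Then:
m = -63/568
o = -80/71
r = 80/71
t = -1/71
u = 704/71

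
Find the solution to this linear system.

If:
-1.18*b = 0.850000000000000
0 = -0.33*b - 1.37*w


Then:
b = -0.72
w = 0.17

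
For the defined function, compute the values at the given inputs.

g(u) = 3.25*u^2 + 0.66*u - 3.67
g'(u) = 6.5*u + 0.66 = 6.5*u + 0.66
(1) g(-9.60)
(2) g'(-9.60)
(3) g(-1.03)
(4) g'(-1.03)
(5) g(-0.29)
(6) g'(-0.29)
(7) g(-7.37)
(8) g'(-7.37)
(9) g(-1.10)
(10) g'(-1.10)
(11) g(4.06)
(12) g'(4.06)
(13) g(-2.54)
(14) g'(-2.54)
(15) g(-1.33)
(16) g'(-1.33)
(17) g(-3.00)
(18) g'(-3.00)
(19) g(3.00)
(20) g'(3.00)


(1) = 289.51
(2) = -61.74
(3) = -0.90
(4) = -6.04
(5) = -3.59
(6) = -1.22
(7) = 168.00
(8) = -47.25
(9) = -0.46
(10) = -6.49
(11) = 52.58
(12) = 27.05
(13) = 15.62
(14) = -15.85
(15) = 1.20
(16) = -7.98
(17) = 23.60
(18) = -18.84
(19) = 27.56
(20) = 20.16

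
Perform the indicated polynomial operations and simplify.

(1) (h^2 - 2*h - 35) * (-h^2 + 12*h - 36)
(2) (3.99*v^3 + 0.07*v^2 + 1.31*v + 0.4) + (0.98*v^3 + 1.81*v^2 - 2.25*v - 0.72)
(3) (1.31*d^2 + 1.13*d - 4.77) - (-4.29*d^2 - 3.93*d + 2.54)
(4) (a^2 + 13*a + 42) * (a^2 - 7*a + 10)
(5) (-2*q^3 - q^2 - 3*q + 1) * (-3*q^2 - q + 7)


(1) = -h^4 + 14*h^3 - 25*h^2 - 348*h + 1260
(2) = 4.97*v^3 + 1.88*v^2 - 0.94*v - 0.32
(3) = 5.6*d^2 + 5.06*d - 7.31
(4) = a^4 + 6*a^3 - 39*a^2 - 164*a + 420
(5) = 6*q^5 + 5*q^4 - 4*q^3 - 7*q^2 - 22*q + 7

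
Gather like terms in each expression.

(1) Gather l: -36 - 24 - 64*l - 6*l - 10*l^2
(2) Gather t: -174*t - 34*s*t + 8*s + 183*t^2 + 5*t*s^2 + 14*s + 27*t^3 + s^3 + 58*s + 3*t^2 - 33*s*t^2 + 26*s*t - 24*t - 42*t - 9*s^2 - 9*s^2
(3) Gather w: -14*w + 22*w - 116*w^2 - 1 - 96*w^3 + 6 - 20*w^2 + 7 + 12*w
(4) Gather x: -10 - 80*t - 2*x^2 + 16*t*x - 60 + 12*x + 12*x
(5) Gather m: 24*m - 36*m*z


(1) = -10*l^2 - 70*l - 60
(2) = s^3 - 18*s^2 + 80*s + 27*t^3 + t^2*(186 - 33*s) + t*(5*s^2 - 8*s - 240)
(3) = -96*w^3 - 136*w^2 + 20*w + 12
(4) = -80*t - 2*x^2 + x*(16*t + 24) - 70
(5) = m*(24 - 36*z)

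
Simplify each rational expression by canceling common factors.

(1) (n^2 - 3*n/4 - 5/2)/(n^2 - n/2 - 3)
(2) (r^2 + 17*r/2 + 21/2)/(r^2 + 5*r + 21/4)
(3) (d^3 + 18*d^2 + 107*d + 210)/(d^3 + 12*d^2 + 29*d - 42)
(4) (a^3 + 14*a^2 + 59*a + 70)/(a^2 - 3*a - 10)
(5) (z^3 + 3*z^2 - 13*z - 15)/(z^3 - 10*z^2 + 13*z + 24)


(1) = (4*n + 5)/(4*n + 6)
(2) = (2*r + 14)/(2*r + 7)
(3) = (d + 5)/(d - 1)
(4) = (a^2 + 12*a + 35)/(a - 5)
(5) = (z + 5)/(z - 8)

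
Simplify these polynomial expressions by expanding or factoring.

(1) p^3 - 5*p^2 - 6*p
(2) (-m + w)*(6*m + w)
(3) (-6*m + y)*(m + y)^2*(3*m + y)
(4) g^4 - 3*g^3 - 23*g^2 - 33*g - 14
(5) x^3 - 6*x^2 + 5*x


(1) = p*(p - 6)*(p + 1)
(2) = -6*m^2 + 5*m*w + w^2
(3) = -18*m^4 - 39*m^3*y - 23*m^2*y^2 - m*y^3 + y^4
(4) = (g - 7)*(g + 1)^2*(g + 2)
(5) = x*(x - 5)*(x - 1)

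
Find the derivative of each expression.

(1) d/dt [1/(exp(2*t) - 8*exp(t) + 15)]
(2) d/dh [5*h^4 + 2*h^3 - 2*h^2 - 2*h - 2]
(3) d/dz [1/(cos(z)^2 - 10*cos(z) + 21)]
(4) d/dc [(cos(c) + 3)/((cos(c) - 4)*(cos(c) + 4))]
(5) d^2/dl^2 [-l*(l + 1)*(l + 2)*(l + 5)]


(1) = 2*(4 - exp(t))*exp(t)/(exp(2*t) - 8*exp(t) + 15)^2
(2) = 20*h^3 + 6*h^2 - 4*h - 2
(3) = 2*(cos(z) - 5)*sin(z)/(cos(z)^2 - 10*cos(z) + 21)^2
(4) = (cos(c)^2 + 6*cos(c) + 16)*sin(c)/((cos(c) - 4)^2*(cos(c) + 4)^2)
(5) = -12*l^2 - 48*l - 34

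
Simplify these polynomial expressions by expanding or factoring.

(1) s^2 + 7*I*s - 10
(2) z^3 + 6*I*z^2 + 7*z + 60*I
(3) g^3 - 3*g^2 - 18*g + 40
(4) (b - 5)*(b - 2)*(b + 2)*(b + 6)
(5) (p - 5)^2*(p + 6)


(1) = (s + 2*I)*(s + 5*I)
(2) = (z - 3*I)*(z + 4*I)*(z + 5*I)
(3) = (g - 5)*(g - 2)*(g + 4)
(4) = b^4 + b^3 - 34*b^2 - 4*b + 120
(5) = p^3 - 4*p^2 - 35*p + 150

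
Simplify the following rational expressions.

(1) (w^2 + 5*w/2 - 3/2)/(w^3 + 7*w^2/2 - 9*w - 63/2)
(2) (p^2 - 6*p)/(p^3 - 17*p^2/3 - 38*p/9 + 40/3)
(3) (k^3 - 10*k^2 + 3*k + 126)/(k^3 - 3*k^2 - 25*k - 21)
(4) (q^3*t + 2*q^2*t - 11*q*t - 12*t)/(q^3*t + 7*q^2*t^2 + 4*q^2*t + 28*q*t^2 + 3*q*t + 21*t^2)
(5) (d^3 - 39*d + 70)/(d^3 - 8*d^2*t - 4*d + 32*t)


(1) = (2*w - 1)/(2*w^2 + w - 21)
(2) = 9*p/(9*p^2 + 3*p - 20)
(3) = (k - 6)/(k + 1)
(4) = (q^2 + q - 12)/(q^2 + 7*q*t + 3*q + 21*t)
(5) = (-d^2 - 2*d + 35)/(-d^2 + 8*d*t - 2*d + 16*t)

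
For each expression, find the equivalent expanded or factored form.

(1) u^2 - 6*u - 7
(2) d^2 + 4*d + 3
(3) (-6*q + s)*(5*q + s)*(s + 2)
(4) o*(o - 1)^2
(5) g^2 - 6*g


(1) = (u - 7)*(u + 1)
(2) = (d + 1)*(d + 3)
(3) = -30*q^2*s - 60*q^2 - q*s^2 - 2*q*s + s^3 + 2*s^2
(4) = o^3 - 2*o^2 + o
(5) = g*(g - 6)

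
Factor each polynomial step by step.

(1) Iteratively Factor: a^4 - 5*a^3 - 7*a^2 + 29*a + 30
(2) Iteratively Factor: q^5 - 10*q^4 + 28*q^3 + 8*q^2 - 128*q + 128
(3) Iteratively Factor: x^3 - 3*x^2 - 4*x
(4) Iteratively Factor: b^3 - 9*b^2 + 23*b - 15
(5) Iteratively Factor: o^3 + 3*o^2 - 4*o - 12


(1) = (a + 1)*(a^3 - 6*a^2 - a + 30) = (a - 5)*(a + 1)*(a^2 - a - 6) = (a - 5)*(a - 3)*(a + 1)*(a + 2)
(2) = (q + 2)*(q^4 - 12*q^3 + 52*q^2 - 96*q + 64) = (q - 4)*(q + 2)*(q^3 - 8*q^2 + 20*q - 16) = (q - 4)*(q - 2)*(q + 2)*(q^2 - 6*q + 8) = (q - 4)^2*(q - 2)*(q + 2)*(q - 2)
(3) = (x)*(x^2 - 3*x - 4) = x*(x - 4)*(x + 1)
(4) = (b - 1)*(b^2 - 8*b + 15) = (b - 5)*(b - 1)*(b - 3)
(5) = (o + 2)*(o^2 + o - 6) = (o + 2)*(o + 3)*(o - 2)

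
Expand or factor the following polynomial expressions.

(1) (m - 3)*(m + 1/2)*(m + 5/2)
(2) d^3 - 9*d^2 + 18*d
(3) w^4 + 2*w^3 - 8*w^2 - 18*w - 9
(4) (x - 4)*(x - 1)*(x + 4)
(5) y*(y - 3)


(1) = m^3 - 31*m/4 - 15/4
(2) = d*(d - 6)*(d - 3)
(3) = (w - 3)*(w + 1)^2*(w + 3)
(4) = x^3 - x^2 - 16*x + 16
(5) = y^2 - 3*y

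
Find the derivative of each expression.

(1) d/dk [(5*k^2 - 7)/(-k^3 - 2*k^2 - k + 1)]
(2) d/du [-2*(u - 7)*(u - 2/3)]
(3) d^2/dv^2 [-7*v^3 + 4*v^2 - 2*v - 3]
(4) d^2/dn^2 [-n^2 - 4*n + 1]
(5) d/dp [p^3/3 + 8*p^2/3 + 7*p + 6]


(1) = (5*k^4 - 26*k^2 - 18*k - 7)/(k^6 + 4*k^5 + 6*k^4 + 2*k^3 - 3*k^2 - 2*k + 1)
(2) = 46/3 - 4*u
(3) = 8 - 42*v
(4) = -2
(5) = p^2 + 16*p/3 + 7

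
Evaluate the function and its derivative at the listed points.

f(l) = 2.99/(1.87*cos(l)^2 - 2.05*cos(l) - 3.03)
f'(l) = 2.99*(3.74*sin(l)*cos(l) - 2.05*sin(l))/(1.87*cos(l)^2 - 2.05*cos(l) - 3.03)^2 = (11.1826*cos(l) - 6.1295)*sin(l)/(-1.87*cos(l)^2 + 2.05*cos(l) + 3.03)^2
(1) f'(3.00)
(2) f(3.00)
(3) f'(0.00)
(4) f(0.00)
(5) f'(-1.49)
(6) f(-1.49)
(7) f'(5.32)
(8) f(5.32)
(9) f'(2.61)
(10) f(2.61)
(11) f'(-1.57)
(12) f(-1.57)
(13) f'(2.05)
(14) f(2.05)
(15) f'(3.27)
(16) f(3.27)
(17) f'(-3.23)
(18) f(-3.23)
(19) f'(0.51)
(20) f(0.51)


(1) = -3.50
(2) = 3.59
(3) = 0.00
(4) = -0.93
(5) = 0.51
(6) = -0.94
(7) = -0.02
(8) = -0.83
(9) = -498.75
(10) = 23.62
(11) = 0.67
(12) = -0.99
(13) = -3.52
(14) = -1.77
(15) = 3.11
(16) = 3.55
(17) = -2.03
(18) = 3.45
(19) = 0.15
(20) = -0.88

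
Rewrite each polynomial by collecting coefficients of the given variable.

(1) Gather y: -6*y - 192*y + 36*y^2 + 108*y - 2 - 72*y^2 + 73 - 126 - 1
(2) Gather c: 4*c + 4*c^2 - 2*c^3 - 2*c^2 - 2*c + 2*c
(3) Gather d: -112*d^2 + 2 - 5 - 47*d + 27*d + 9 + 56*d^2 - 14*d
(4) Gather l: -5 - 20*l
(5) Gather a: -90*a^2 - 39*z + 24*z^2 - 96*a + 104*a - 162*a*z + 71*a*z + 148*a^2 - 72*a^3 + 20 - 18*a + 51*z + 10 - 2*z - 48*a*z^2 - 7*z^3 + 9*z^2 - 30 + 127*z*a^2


(1) = -36*y^2 - 90*y - 56
(2) = -2*c^3 + 2*c^2 + 4*c
(3) = -56*d^2 - 34*d + 6
(4) = -20*l - 5
(5) = -72*a^3 + a^2*(127*z + 58) + a*(-48*z^2 - 91*z - 10) - 7*z^3 + 33*z^2 + 10*z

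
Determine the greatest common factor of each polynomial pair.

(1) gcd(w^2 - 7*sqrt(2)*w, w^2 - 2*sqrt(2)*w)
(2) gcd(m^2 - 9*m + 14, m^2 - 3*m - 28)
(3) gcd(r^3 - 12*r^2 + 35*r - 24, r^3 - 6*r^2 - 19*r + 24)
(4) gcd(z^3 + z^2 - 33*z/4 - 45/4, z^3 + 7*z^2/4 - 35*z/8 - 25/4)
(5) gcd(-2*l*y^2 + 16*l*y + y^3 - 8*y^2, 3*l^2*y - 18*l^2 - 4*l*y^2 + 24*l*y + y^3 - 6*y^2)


(1) = w
(2) = m - 7
(3) = r^2 - 9*r + 8
(4) = z + 5/2
(5) = gcd(y*(-2*l + y)*(y - 8), (-3*l + y)*(-l + y)*(y - 6)) = 1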